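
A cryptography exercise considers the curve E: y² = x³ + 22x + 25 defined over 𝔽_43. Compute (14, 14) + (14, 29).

O

The two points share x = 14 and their y-coordinates satisfy 14 + 29 ≡ 0 (mod 43), so they are inverses. Their sum is the point at infinity.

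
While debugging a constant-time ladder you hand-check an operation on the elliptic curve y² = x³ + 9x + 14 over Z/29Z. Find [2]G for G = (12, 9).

(18, 18)

tangent at (12, 9): λ = (3·12² + 9)/(2·9) ≡ 6/18. 18⁻¹ ≡ 21 (mod 29) since 18·21 = 378 ≡ 1, so λ ≡ 6·21 ≡ 10.
  x = λ² - 12 - 12 = 100 - 24 ≡ 18; y = λ·(12 - 18) - 9 ≡ 18. → (18, 18)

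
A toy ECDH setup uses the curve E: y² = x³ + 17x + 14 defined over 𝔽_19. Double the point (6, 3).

tangent at (6, 3): λ = (3·6² + 17)/(2·3) ≡ 11/6. 6⁻¹ ≡ 16 (mod 19) since 6·16 = 96 ≡ 1, so λ ≡ 11·16 ≡ 5.
  x = λ² - 6 - 6 = 25 - 12 ≡ 13; y = λ·(6 - 13) - 3 ≡ 0. → (13, 0)

(13, 0)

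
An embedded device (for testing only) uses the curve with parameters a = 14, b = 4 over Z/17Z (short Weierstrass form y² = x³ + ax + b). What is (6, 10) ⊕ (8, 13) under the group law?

(6, 10) + (8, 13). λ = (13 - 10)/(8 - 6) ≡ 3/2 mod 17. 2⁻¹ ≡ 9 (mod 17), so λ ≡ 10.
  x = λ² - 6 - 8 = 100 - 14 ≡ 1; y = λ·(6 - 1) - 10 ≡ 6. → (1, 6)

(1, 6)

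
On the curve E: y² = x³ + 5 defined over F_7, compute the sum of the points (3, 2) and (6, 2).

(3, 2) + (6, 2). λ = (2 - 2)/(6 - 3) ≡ 0/3 mod 7. 3⁻¹ ≡ 5 (mod 7) since 3·5 = 15 ≡ 1, so λ ≡ 0.
  x = λ² - 3 - 6 = 0 - 9 ≡ 5; y = λ·(3 - 5) - 2 ≡ 5. → (5, 5)

(5, 5)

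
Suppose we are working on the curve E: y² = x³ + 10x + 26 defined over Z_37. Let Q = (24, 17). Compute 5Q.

Double-and-add on 5 = (101)₂. Start with Q = (24, 17) for the leading 1-bit.
double: tangent at (24, 17): λ = (3·24² + 10)/(2·17) ≡ 36/34. 34⁻¹ ≡ 12 (mod 37) since 34·12 = 408 ≡ 1, so λ ≡ 36·12 ≡ 25.
  x = λ² - 24 - 24 = 625 - 48 ≡ 22; y = λ·(24 - 22) - 17 ≡ 33. → (22, 33)
double: tangent at (22, 33): λ = (3·22² + 10)/(2·33) ≡ 19/29. 29⁻¹ ≡ 23 (mod 37), so λ ≡ 19·23 ≡ 30.
  x = λ² - 22 - 22 = 900 - 44 ≡ 5; y = λ·(22 - 5) - 33 ≡ 33. → (5, 33)
add Q: (5, 33) + (24, 17). λ = (17 - 33)/(24 - 5) ≡ 21/19 mod 37. 19⁻¹ ≡ 2 (mod 37), so λ ≡ 5.
  x = λ² - 5 - 24 = 25 - 29 ≡ 33; y = λ·(5 - 33) - 33 ≡ 12. → (33, 12)

(33, 12)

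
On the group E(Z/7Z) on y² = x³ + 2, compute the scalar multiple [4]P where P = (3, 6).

(3, 6)

Repeated addition: build up to 4P.
2P: tangent at (3, 6): λ = (3·3² + 0)/(2·6) ≡ 6/5. 5⁻¹ ≡ 3 (mod 7), so λ ≡ 6·3 ≡ 4.
  x = λ² - 3 - 3 = 16 - 6 ≡ 3; y = λ·(3 - 3) - 6 ≡ 1. → (3, 1)
3P: (3, 1) + (3, 6): same x and y₁ ≡ -y₂, so the sum is ∞.
4P: ∞ + (3, 6) = (3, 6) (identity).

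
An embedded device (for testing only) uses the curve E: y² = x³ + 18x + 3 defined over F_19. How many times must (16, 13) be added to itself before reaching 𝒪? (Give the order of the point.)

12

2P: tangent at (16, 13): λ = (3·16² + 18)/(2·13) ≡ 7/7. 7⁻¹ ≡ 11 (mod 19) since 7·11 = 77 ≡ 1, so λ ≡ 7·11 ≡ 1.
  x = λ² - 16 - 16 = 1 - 32 ≡ 7; y = λ·(16 - 7) - 13 ≡ 15. → (7, 15)
3P: (7, 15) + (16, 13). λ = (13 - 15)/(16 - 7) ≡ 17/9 mod 19. 9⁻¹ ≡ 17 (mod 19) since 9·17 = 153 ≡ 1, so λ ≡ 4.
  x = λ² - 7 - 16 = 16 - 23 ≡ 12; y = λ·(7 - 12) - 15 ≡ 3. → (12, 3)
4P: (12, 3) + (16, 13). λ = (13 - 3)/(16 - 12) ≡ 10/4 mod 19. 4⁻¹ ≡ 5 (mod 19) since 4·5 = 20 ≡ 1, so λ ≡ 12.
  x = λ² - 12 - 16 = 144 - 28 ≡ 2; y = λ·(12 - 2) - 3 ≡ 3. → (2, 3)
5P: (2, 3) + (16, 13). λ = (13 - 3)/(16 - 2) ≡ 10/14 mod 19. 14⁻¹ ≡ 15 (mod 19) since 14·15 = 210 ≡ 1, so λ ≡ 17.
  x = λ² - 2 - 16 = 289 - 18 ≡ 5; y = λ·(2 - 5) - 3 ≡ 3. → (5, 3)
6P: (5, 3) + (16, 13). λ = (13 - 3)/(16 - 5) ≡ 10/11 mod 19. 11⁻¹ ≡ 7 (mod 19), so λ ≡ 13.
  x = λ² - 5 - 16 = 169 - 21 ≡ 15; y = λ·(5 - 15) - 3 ≡ 0. → (15, 0)
7P: (15, 0) + (16, 13). λ = (13 - 0)/(16 - 15) ≡ 13/1 mod 19. 1⁻¹ ≡ 1 (mod 19), so λ ≡ 13.
  x = λ² - 15 - 16 = 169 - 31 ≡ 5; y = λ·(15 - 5) - 0 ≡ 16. → (5, 16)
8P: (5, 16) + (16, 13). λ = (13 - 16)/(16 - 5) ≡ 16/11 mod 19. 11⁻¹ ≡ 7 (mod 19), so λ ≡ 17.
  x = λ² - 5 - 16 = 289 - 21 ≡ 2; y = λ·(5 - 2) - 16 ≡ 16. → (2, 16)
9P: (2, 16) + (16, 13). λ = (13 - 16)/(16 - 2) ≡ 16/14 mod 19. 14⁻¹ ≡ 15 (mod 19), so λ ≡ 12.
  x = λ² - 2 - 16 = 144 - 18 ≡ 12; y = λ·(2 - 12) - 16 ≡ 16. → (12, 16)
10P: (12, 16) + (16, 13). λ = (13 - 16)/(16 - 12) ≡ 16/4 mod 19. 4⁻¹ ≡ 5 (mod 19) since 4·5 = 20 ≡ 1, so λ ≡ 4.
  x = λ² - 12 - 16 = 16 - 28 ≡ 7; y = λ·(12 - 7) - 16 ≡ 4. → (7, 4)
11P: (7, 4) + (16, 13). λ = (13 - 4)/(16 - 7) ≡ 9/9 mod 19. 9⁻¹ ≡ 17 (mod 19), so λ ≡ 1.
  x = λ² - 7 - 16 = 1 - 23 ≡ 16; y = λ·(7 - 16) - 4 ≡ 6. → (16, 6)
12P: (16, 6) + (16, 13): same x and y₁ ≡ -y₂, so the sum is 𝒪.
12P = 𝒪, so the order is 12.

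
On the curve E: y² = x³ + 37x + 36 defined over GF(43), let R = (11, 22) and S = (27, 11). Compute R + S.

(9, 25)

(11, 22) + (27, 11). λ = (11 - 22)/(27 - 11) ≡ 32/16 mod 43. 16⁻¹ ≡ 35 (mod 43) since 16·35 = 560 ≡ 1, so λ ≡ 2.
  x = λ² - 11 - 27 = 4 - 38 ≡ 9; y = λ·(11 - 9) - 22 ≡ 25. → (9, 25)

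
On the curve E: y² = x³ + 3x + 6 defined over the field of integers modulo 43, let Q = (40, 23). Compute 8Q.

Repeated addition: build up to 8Q.
2Q: tangent at (40, 23): λ = (3·40² + 3)/(2·23) ≡ 30/3. 3⁻¹ ≡ 29 (mod 43), so λ ≡ 30·29 ≡ 10.
  x = λ² - 40 - 40 = 100 - 80 ≡ 20; y = λ·(40 - 20) - 23 ≡ 5. → (20, 5)
3Q: (20, 5) + (40, 23). λ = (23 - 5)/(40 - 20) ≡ 18/20 mod 43. 20⁻¹ ≡ 28 (mod 43), so λ ≡ 31.
  x = λ² - 20 - 40 = 961 - 60 ≡ 41; y = λ·(20 - 41) - 5 ≡ 32. → (41, 32)
4Q: (41, 32) + (40, 23). λ = (23 - 32)/(40 - 41) ≡ 34/42 mod 43. 42⁻¹ ≡ 42 (mod 43) since 42·42 = 1764 ≡ 1, so λ ≡ 9.
  x = λ² - 41 - 40 = 81 - 81 ≡ 0; y = λ·(41 - 0) - 32 ≡ 36. → (0, 36)
5Q: (0, 36) + (40, 23). λ = (23 - 36)/(40 - 0) ≡ 30/40 mod 43. 40⁻¹ ≡ 14 (mod 43), so λ ≡ 33.
  x = λ² - 0 - 40 = 1089 - 40 ≡ 17; y = λ·(0 - 17) - 36 ≡ 5. → (17, 5)
6Q: (17, 5) + (40, 23). λ = (23 - 5)/(40 - 17) ≡ 18/23 mod 43. 23⁻¹ ≡ 15 (mod 43), so λ ≡ 12.
  x = λ² - 17 - 40 = 144 - 57 ≡ 1; y = λ·(17 - 1) - 5 ≡ 15. → (1, 15)
7Q: (1, 15) + (40, 23). λ = (23 - 15)/(40 - 1) ≡ 8/39 mod 43. 39⁻¹ ≡ 32 (mod 43) since 39·32 = 1248 ≡ 1, so λ ≡ 41.
  x = λ² - 1 - 40 = 1681 - 41 ≡ 6; y = λ·(1 - 6) - 15 ≡ 38. → (6, 38)
8Q: (6, 38) + (40, 23). λ = (23 - 38)/(40 - 6) ≡ 28/34 mod 43. 34⁻¹ ≡ 19 (mod 43), so λ ≡ 16.
  x = λ² - 6 - 40 = 256 - 46 ≡ 38; y = λ·(6 - 38) - 38 ≡ 9. → (38, 9)

(38, 9)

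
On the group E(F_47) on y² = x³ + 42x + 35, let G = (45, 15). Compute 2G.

tangent at (45, 15): λ = (3·45² + 42)/(2·15) ≡ 7/30. 30⁻¹ ≡ 11 (mod 47) since 30·11 = 330 ≡ 1, so λ ≡ 7·11 ≡ 30.
  x = λ² - 45 - 45 = 900 - 90 ≡ 11; y = λ·(45 - 11) - 15 ≡ 18. → (11, 18)

(11, 18)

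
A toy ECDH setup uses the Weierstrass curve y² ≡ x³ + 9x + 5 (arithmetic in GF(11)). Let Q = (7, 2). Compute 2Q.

(0, 7)

tangent at (7, 2): λ = (3·7² + 9)/(2·2) ≡ 2/4. 4⁻¹ ≡ 3 (mod 11) since 4·3 = 12 ≡ 1, so λ ≡ 2·3 ≡ 6.
  x = λ² - 7 - 7 = 36 - 14 ≡ 0; y = λ·(7 - 0) - 2 ≡ 7. → (0, 7)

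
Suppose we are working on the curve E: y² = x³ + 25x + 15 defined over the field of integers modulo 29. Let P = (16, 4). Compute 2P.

tangent at (16, 4): λ = (3·16² + 25)/(2·4) ≡ 10/8. 8⁻¹ ≡ 11 (mod 29), so λ ≡ 10·11 ≡ 23.
  x = λ² - 16 - 16 = 529 - 32 ≡ 4; y = λ·(16 - 4) - 4 ≡ 11. → (4, 11)

(4, 11)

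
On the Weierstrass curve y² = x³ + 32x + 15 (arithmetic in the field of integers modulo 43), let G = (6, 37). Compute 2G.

(19, 0)

tangent at (6, 37): λ = (3·6² + 32)/(2·37) ≡ 11/31. 31⁻¹ ≡ 25 (mod 43), so λ ≡ 11·25 ≡ 17.
  x = λ² - 6 - 6 = 289 - 12 ≡ 19; y = λ·(6 - 19) - 37 ≡ 0. → (19, 0)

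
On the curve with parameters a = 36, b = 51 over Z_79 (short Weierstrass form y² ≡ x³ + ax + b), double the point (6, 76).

tangent at (6, 76): λ = (3·6² + 36)/(2·76) ≡ 65/73. 73⁻¹ ≡ 13 (mod 79), so λ ≡ 65·13 ≡ 55.
  x = λ² - 6 - 6 = 3025 - 12 ≡ 11; y = λ·(6 - 11) - 76 ≡ 44. → (11, 44)

(11, 44)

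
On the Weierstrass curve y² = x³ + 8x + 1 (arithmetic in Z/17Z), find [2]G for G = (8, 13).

(14, 1)

tangent at (8, 13): λ = (3·8² + 8)/(2·13) ≡ 13/9. 9⁻¹ ≡ 2 (mod 17) since 9·2 = 18 ≡ 1, so λ ≡ 13·2 ≡ 9.
  x = λ² - 8 - 8 = 81 - 16 ≡ 14; y = λ·(8 - 14) - 13 ≡ 1. → (14, 1)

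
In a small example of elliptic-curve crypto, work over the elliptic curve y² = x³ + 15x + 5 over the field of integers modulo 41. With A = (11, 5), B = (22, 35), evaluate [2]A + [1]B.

First 2A:
Repeated addition: build up to 2A.
2A: tangent at (11, 5): λ = (3·11² + 15)/(2·5) ≡ 9/10. 10⁻¹ ≡ 37 (mod 41), so λ ≡ 9·37 ≡ 5.
  x = λ² - 11 - 11 = 25 - 22 ≡ 3; y = λ·(11 - 3) - 5 ≡ 35. → (3, 35)
2A = (3, 35).
Finally 2A + B:
(3, 35) + (22, 35). λ = (35 - 35)/(22 - 3) ≡ 0/19 mod 41. 19⁻¹ ≡ 13 (mod 41), so λ ≡ 0.
  x = λ² - 3 - 22 = 0 - 25 ≡ 16; y = λ·(3 - 16) - 35 ≡ 6. → (16, 6)

(16, 6)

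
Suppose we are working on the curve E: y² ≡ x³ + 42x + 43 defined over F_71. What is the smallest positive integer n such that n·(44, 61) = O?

2P: tangent at (44, 61): λ = (3·44² + 42)/(2·61) ≡ 28/51. 51⁻¹ ≡ 39 (mod 71), so λ ≡ 28·39 ≡ 27.
  x = λ² - 44 - 44 = 729 - 88 ≡ 2; y = λ·(44 - 2) - 61 ≡ 8. → (2, 8)
3P: (2, 8) + (44, 61). λ = (61 - 8)/(44 - 2) ≡ 53/42 mod 71. 42⁻¹ ≡ 22 (mod 71), so λ ≡ 30.
  x = λ² - 2 - 44 = 900 - 46 ≡ 2; y = λ·(2 - 2) - 8 ≡ 63. → (2, 63)
4P: (2, 63) + (44, 61). λ = (61 - 63)/(44 - 2) ≡ 69/42 mod 71. 42⁻¹ ≡ 22 (mod 71) since 42·22 = 924 ≡ 1, so λ ≡ 27.
  x = λ² - 2 - 44 = 729 - 46 ≡ 44; y = λ·(2 - 44) - 63 ≡ 10. → (44, 10)
5P: (44, 10) + (44, 61): same x and y₁ ≡ -y₂, so the sum is O.
5P = O, so the order is 5.

5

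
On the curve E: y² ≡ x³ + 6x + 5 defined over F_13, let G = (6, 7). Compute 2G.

(10, 5)

tangent at (6, 7): λ = (3·6² + 6)/(2·7) ≡ 10/1. 1⁻¹ ≡ 1 (mod 13), so λ ≡ 10·1 ≡ 10.
  x = λ² - 6 - 6 = 100 - 12 ≡ 10; y = λ·(6 - 10) - 7 ≡ 5. → (10, 5)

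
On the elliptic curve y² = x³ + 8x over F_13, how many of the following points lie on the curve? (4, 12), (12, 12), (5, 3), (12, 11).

(4, 12): 12² ≡ 1, rhs ≡ 5 → off.
(12, 12): 12² ≡ 1, rhs ≡ 4 → off.
(5, 3): 3² ≡ 9, rhs ≡ 9 → on.
(12, 11): 11² ≡ 4, rhs ≡ 4 → on.

2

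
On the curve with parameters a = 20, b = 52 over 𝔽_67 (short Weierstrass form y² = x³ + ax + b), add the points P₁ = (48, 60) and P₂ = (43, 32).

(2, 10)

(48, 60) + (43, 32). λ = (32 - 60)/(43 - 48) ≡ 39/62 mod 67. 62⁻¹ ≡ 40 (mod 67), so λ ≡ 19.
  x = λ² - 48 - 43 = 361 - 91 ≡ 2; y = λ·(48 - 2) - 60 ≡ 10. → (2, 10)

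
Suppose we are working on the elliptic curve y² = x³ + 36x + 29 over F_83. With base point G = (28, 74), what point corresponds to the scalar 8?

(42, 79)

Repeated addition: build up to 8G.
2G: tangent at (28, 74): λ = (3·28² + 36)/(2·74) ≡ 64/65. 65⁻¹ ≡ 23 (mod 83) since 65·23 = 1495 ≡ 1, so λ ≡ 64·23 ≡ 61.
  x = λ² - 28 - 28 = 3721 - 56 ≡ 13; y = λ·(28 - 13) - 74 ≡ 11. → (13, 11)
3G: (13, 11) + (28, 74). λ = (74 - 11)/(28 - 13) ≡ 63/15 mod 83. 15⁻¹ ≡ 72 (mod 83), so λ ≡ 54.
  x = λ² - 13 - 28 = 2916 - 41 ≡ 53; y = λ·(13 - 53) - 11 ≡ 70. → (53, 70)
4G: (53, 70) + (28, 74). λ = (74 - 70)/(28 - 53) ≡ 4/58 mod 83. 58⁻¹ ≡ 73 (mod 83), so λ ≡ 43.
  x = λ² - 53 - 28 = 1849 - 81 ≡ 25; y = λ·(53 - 25) - 70 ≡ 55. → (25, 55)
5G: (25, 55) + (28, 74). λ = (74 - 55)/(28 - 25) ≡ 19/3 mod 83. 3⁻¹ ≡ 28 (mod 83), so λ ≡ 34.
  x = λ² - 25 - 28 = 1156 - 53 ≡ 24; y = λ·(25 - 24) - 55 ≡ 62. → (24, 62)
6G: (24, 62) + (28, 74). λ = (74 - 62)/(28 - 24) ≡ 12/4 mod 83. 4⁻¹ ≡ 21 (mod 83) since 4·21 = 84 ≡ 1, so λ ≡ 3.
  x = λ² - 24 - 28 = 9 - 52 ≡ 40; y = λ·(24 - 40) - 62 ≡ 56. → (40, 56)
7G: (40, 56) + (28, 74). λ = (74 - 56)/(28 - 40) ≡ 18/71 mod 83. 71⁻¹ ≡ 76 (mod 83) since 71·76 = 5396 ≡ 1, so λ ≡ 40.
  x = λ² - 40 - 28 = 1600 - 68 ≡ 38; y = λ·(40 - 38) - 56 ≡ 24. → (38, 24)
8G: (38, 24) + (28, 74). λ = (74 - 24)/(28 - 38) ≡ 50/73 mod 83. 73⁻¹ ≡ 58 (mod 83) since 73·58 = 4234 ≡ 1, so λ ≡ 78.
  x = λ² - 38 - 28 = 6084 - 66 ≡ 42; y = λ·(38 - 42) - 24 ≡ 79. → (42, 79)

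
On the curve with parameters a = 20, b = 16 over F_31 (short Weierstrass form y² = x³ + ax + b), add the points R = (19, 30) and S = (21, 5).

(19, 30) + (21, 5). λ = (5 - 30)/(21 - 19) ≡ 6/2 mod 31. 2⁻¹ ≡ 16 (mod 31), so λ ≡ 3.
  x = λ² - 19 - 21 = 9 - 40 ≡ 0; y = λ·(19 - 0) - 30 ≡ 27. → (0, 27)

(0, 27)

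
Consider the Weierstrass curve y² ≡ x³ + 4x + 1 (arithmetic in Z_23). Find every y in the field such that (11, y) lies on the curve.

none

x³ + 4x + 1 = 1376 ≡ 19 (mod 23).
19 is a non-residue mod 23; no y exists.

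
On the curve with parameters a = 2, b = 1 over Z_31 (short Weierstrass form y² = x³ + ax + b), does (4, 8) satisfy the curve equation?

no

y² = 8² ≡ 2; x³ + 2x + 1 = 73 ≡ 11 (mod 31). 2 ≠ 11.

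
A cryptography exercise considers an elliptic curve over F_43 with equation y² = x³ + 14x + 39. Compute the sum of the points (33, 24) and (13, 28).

(28, 18)

(33, 24) + (13, 28). λ = (28 - 24)/(13 - 33) ≡ 4/23 mod 43. 23⁻¹ ≡ 15 (mod 43), so λ ≡ 17.
  x = λ² - 33 - 13 = 289 - 46 ≡ 28; y = λ·(33 - 28) - 24 ≡ 18. → (28, 18)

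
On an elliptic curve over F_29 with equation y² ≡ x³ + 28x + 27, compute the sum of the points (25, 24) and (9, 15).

(2, 27)

(25, 24) + (9, 15). λ = (15 - 24)/(9 - 25) ≡ 20/13 mod 29. 13⁻¹ ≡ 9 (mod 29) since 13·9 = 117 ≡ 1, so λ ≡ 6.
  x = λ² - 25 - 9 = 36 - 34 ≡ 2; y = λ·(25 - 2) - 24 ≡ 27. → (2, 27)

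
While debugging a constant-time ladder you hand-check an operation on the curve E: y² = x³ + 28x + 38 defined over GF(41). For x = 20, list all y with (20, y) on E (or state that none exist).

x³ + 28x + 38 = 8598 ≡ 29 (mod 41).
29 is a non-residue mod 41; no y exists.

none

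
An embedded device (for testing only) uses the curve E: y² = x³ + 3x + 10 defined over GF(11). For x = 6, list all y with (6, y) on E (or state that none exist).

none

x³ + 3x + 10 = 244 ≡ 2 (mod 11).
2 is a non-residue mod 11; no y exists.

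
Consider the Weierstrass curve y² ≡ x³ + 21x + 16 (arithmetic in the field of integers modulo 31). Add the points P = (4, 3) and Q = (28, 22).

(7, 14)

(4, 3) + (28, 22). λ = (22 - 3)/(28 - 4) ≡ 19/24 mod 31. 24⁻¹ ≡ 22 (mod 31) since 24·22 = 528 ≡ 1, so λ ≡ 15.
  x = λ² - 4 - 28 = 225 - 32 ≡ 7; y = λ·(4 - 7) - 3 ≡ 14. → (7, 14)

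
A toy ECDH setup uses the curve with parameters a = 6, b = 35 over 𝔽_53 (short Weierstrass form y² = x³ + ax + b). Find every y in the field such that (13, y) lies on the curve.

x³ + 6x + 35 = 2310 ≡ 31 (mod 53).
31 is a non-residue mod 53; no y exists.

none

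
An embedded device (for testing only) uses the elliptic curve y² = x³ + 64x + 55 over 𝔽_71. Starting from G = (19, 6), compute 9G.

(68, 64)

Repeated addition: build up to 9G.
2G: tangent at (19, 6): λ = (3·19² + 64)/(2·6) ≡ 11/12. 12⁻¹ ≡ 6 (mod 71), so λ ≡ 11·6 ≡ 66.
  x = λ² - 19 - 19 = 4356 - 38 ≡ 58; y = λ·(19 - 58) - 6 ≡ 47. → (58, 47)
3G: (58, 47) + (19, 6). λ = (6 - 47)/(19 - 58) ≡ 30/32 mod 71. 32⁻¹ ≡ 20 (mod 71), so λ ≡ 32.
  x = λ² - 58 - 19 = 1024 - 77 ≡ 24; y = λ·(58 - 24) - 47 ≡ 47. → (24, 47)
4G: (24, 47) + (19, 6). λ = (6 - 47)/(19 - 24) ≡ 30/66 mod 71. 66⁻¹ ≡ 14 (mod 71), so λ ≡ 65.
  x = λ² - 24 - 19 = 4225 - 43 ≡ 64; y = λ·(24 - 64) - 47 ≡ 51. → (64, 51)
5G: (64, 51) + (19, 6). λ = (6 - 51)/(19 - 64) ≡ 26/26 mod 71. 26⁻¹ ≡ 41 (mod 71) since 26·41 = 1066 ≡ 1, so λ ≡ 1.
  x = λ² - 64 - 19 = 1 - 83 ≡ 60; y = λ·(64 - 60) - 51 ≡ 24. → (60, 24)
6G: (60, 24) + (19, 6). λ = (6 - 24)/(19 - 60) ≡ 53/30 mod 71. 30⁻¹ ≡ 45 (mod 71) since 30·45 = 1350 ≡ 1, so λ ≡ 42.
  x = λ² - 60 - 19 = 1764 - 79 ≡ 52; y = λ·(60 - 52) - 24 ≡ 28. → (52, 28)
7G: (52, 28) + (19, 6). λ = (6 - 28)/(19 - 52) ≡ 49/38 mod 71. 38⁻¹ ≡ 43 (mod 71) since 38·43 = 1634 ≡ 1, so λ ≡ 48.
  x = λ² - 52 - 19 = 2304 - 71 ≡ 32; y = λ·(52 - 32) - 28 ≡ 9. → (32, 9)
8G: (32, 9) + (19, 6). λ = (6 - 9)/(19 - 32) ≡ 68/58 mod 71. 58⁻¹ ≡ 60 (mod 71), so λ ≡ 33.
  x = λ² - 32 - 19 = 1089 - 51 ≡ 44; y = λ·(32 - 44) - 9 ≡ 21. → (44, 21)
9G: (44, 21) + (19, 6). λ = (6 - 21)/(19 - 44) ≡ 56/46 mod 71. 46⁻¹ ≡ 17 (mod 71), so λ ≡ 29.
  x = λ² - 44 - 19 = 841 - 63 ≡ 68; y = λ·(44 - 68) - 21 ≡ 64. → (68, 64)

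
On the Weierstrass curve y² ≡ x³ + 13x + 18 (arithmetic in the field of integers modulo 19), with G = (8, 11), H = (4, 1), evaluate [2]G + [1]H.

(13, 3)

First 2G:
Repeated addition: build up to 2G.
2G: tangent at (8, 11): λ = (3·8² + 13)/(2·11) ≡ 15/3. 3⁻¹ ≡ 13 (mod 19) since 3·13 = 39 ≡ 1, so λ ≡ 15·13 ≡ 5.
  x = λ² - 8 - 8 = 25 - 16 ≡ 9; y = λ·(8 - 9) - 11 ≡ 3. → (9, 3)
2G = (9, 3).
Finally 2G + H:
(9, 3) + (4, 1). λ = (1 - 3)/(4 - 9) ≡ 17/14 mod 19. 14⁻¹ ≡ 15 (mod 19) since 14·15 = 210 ≡ 1, so λ ≡ 8.
  x = λ² - 9 - 4 = 64 - 13 ≡ 13; y = λ·(9 - 13) - 3 ≡ 3. → (13, 3)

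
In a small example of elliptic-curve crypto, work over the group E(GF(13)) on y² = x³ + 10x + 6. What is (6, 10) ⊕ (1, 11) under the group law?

(5, 8)

(6, 10) + (1, 11). λ = (11 - 10)/(1 - 6) ≡ 1/8 mod 13. 8⁻¹ ≡ 5 (mod 13), so λ ≡ 5.
  x = λ² - 6 - 1 = 25 - 7 ≡ 5; y = λ·(6 - 5) - 10 ≡ 8. → (5, 8)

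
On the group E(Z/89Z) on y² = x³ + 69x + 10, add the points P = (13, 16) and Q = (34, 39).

(21, 60)

(13, 16) + (34, 39). λ = (39 - 16)/(34 - 13) ≡ 23/21 mod 89. 21⁻¹ ≡ 17 (mod 89), so λ ≡ 35.
  x = λ² - 13 - 34 = 1225 - 47 ≡ 21; y = λ·(13 - 21) - 16 ≡ 60. → (21, 60)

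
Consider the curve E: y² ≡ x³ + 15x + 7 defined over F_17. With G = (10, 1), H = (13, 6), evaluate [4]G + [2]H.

O

First 4G:
Repeated addition: build up to 4G.
2G: tangent at (10, 1): λ = (3·10² + 15)/(2·1) ≡ 9/2. 2⁻¹ ≡ 9 (mod 17), so λ ≡ 9·9 ≡ 13.
  x = λ² - 10 - 10 = 169 - 20 ≡ 13; y = λ·(10 - 13) - 1 ≡ 11. → (13, 11)
3G: (13, 11) + (10, 1). λ = (1 - 11)/(10 - 13) ≡ 7/14 mod 17. 14⁻¹ ≡ 11 (mod 17), so λ ≡ 9.
  x = λ² - 13 - 10 = 81 - 23 ≡ 7; y = λ·(13 - 7) - 11 ≡ 9. → (7, 9)
4G: (7, 9) + (10, 1). λ = (1 - 9)/(10 - 7) ≡ 9/3 mod 17. 3⁻¹ ≡ 6 (mod 17), so λ ≡ 3.
  x = λ² - 7 - 10 = 9 - 17 ≡ 9; y = λ·(7 - 9) - 9 ≡ 2. → (9, 2)
4G = (9, 2).
Next 2H:
Repeated addition: build up to 2H.
2H: tangent at (13, 6): λ = (3·13² + 15)/(2·6) ≡ 12/12. 12⁻¹ ≡ 10 (mod 17) since 12·10 = 120 ≡ 1, so λ ≡ 12·10 ≡ 1.
  x = λ² - 13 - 13 = 1 - 26 ≡ 9; y = λ·(13 - 9) - 6 ≡ 15. → (9, 15)
2H = (9, 15).
Finally 4G + 2H:
(9, 2) + (9, 15): same x and y₁ ≡ -y₂, so the sum is O.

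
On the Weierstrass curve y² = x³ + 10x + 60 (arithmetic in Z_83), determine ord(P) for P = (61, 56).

2P: tangent at (61, 56): λ = (3·61² + 10)/(2·56) ≡ 51/29. 29⁻¹ ≡ 63 (mod 83), so λ ≡ 51·63 ≡ 59.
  x = λ² - 61 - 61 = 3481 - 122 ≡ 39; y = λ·(61 - 39) - 56 ≡ 80. → (39, 80)
3P: (39, 80) + (61, 56). λ = (56 - 80)/(61 - 39) ≡ 59/22 mod 83. 22⁻¹ ≡ 34 (mod 83) since 22·34 = 748 ≡ 1, so λ ≡ 14.
  x = λ² - 39 - 61 = 196 - 100 ≡ 13; y = λ·(39 - 13) - 80 ≡ 35. → (13, 35)
4P: (13, 35) + (61, 56). λ = (56 - 35)/(61 - 13) ≡ 21/48 mod 83. 48⁻¹ ≡ 64 (mod 83), so λ ≡ 16.
  x = λ² - 13 - 61 = 256 - 74 ≡ 16; y = λ·(13 - 16) - 35 ≡ 0. → (16, 0)
5P: (16, 0) + (61, 56). λ = (56 - 0)/(61 - 16) ≡ 56/45 mod 83. 45⁻¹ ≡ 24 (mod 83), so λ ≡ 16.
  x = λ² - 16 - 61 = 256 - 77 ≡ 13; y = λ·(16 - 13) - 0 ≡ 48. → (13, 48)
6P: (13, 48) + (61, 56). λ = (56 - 48)/(61 - 13) ≡ 8/48 mod 83. 48⁻¹ ≡ 64 (mod 83), so λ ≡ 14.
  x = λ² - 13 - 61 = 196 - 74 ≡ 39; y = λ·(13 - 39) - 48 ≡ 3. → (39, 3)
7P: (39, 3) + (61, 56). λ = (56 - 3)/(61 - 39) ≡ 53/22 mod 83. 22⁻¹ ≡ 34 (mod 83) since 22·34 = 748 ≡ 1, so λ ≡ 59.
  x = λ² - 39 - 61 = 3481 - 100 ≡ 61; y = λ·(39 - 61) - 3 ≡ 27. → (61, 27)
8P: (61, 27) + (61, 56): same x and y₁ ≡ -y₂, so the sum is the point at infinity.
8P = the point at infinity, so the order is 8.

8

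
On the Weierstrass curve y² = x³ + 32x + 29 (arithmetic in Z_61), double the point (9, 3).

tangent at (9, 3): λ = (3·9² + 32)/(2·3) ≡ 31/6. 6⁻¹ ≡ 51 (mod 61) since 6·51 = 306 ≡ 1, so λ ≡ 31·51 ≡ 56.
  x = λ² - 9 - 9 = 3136 - 18 ≡ 7; y = λ·(9 - 7) - 3 ≡ 48. → (7, 48)

(7, 48)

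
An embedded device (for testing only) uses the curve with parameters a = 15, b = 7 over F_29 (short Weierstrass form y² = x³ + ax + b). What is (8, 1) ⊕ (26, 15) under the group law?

(11, 16)

(8, 1) + (26, 15). λ = (15 - 1)/(26 - 8) ≡ 14/18 mod 29. 18⁻¹ ≡ 21 (mod 29), so λ ≡ 4.
  x = λ² - 8 - 26 = 16 - 34 ≡ 11; y = λ·(8 - 11) - 1 ≡ 16. → (11, 16)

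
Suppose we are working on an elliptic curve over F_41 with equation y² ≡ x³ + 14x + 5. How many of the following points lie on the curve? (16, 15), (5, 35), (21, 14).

2

(16, 15): 15² ≡ 20, rhs ≡ 20 → on.
(5, 35): 35² ≡ 36, rhs ≡ 36 → on.
(21, 14): 14² ≡ 32, rhs ≡ 7 → off.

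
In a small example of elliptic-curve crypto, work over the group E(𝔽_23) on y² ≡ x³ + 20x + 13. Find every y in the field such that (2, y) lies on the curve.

none

x³ + 20x + 13 = 61 ≡ 15 (mod 23).
15 is a non-residue mod 23; no y exists.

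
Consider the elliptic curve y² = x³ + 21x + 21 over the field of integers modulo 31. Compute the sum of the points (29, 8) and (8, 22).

(22, 8)

(29, 8) + (8, 22). λ = (22 - 8)/(8 - 29) ≡ 14/10 mod 31. 10⁻¹ ≡ 28 (mod 31) since 10·28 = 280 ≡ 1, so λ ≡ 20.
  x = λ² - 29 - 8 = 400 - 37 ≡ 22; y = λ·(29 - 22) - 8 ≡ 8. → (22, 8)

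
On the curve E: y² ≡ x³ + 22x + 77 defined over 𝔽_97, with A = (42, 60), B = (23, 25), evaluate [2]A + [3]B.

First 2A:
Repeated addition: build up to 2A.
2A: tangent at (42, 60): λ = (3·42² + 22)/(2·60) ≡ 76/23. 23⁻¹ ≡ 38 (mod 97) since 23·38 = 874 ≡ 1, so λ ≡ 76·38 ≡ 75.
  x = λ² - 42 - 42 = 5625 - 84 ≡ 12; y = λ·(42 - 12) - 60 ≡ 56. → (12, 56)
2A = (12, 56).
Next 3B:
Repeated addition: build up to 3B.
2B: tangent at (23, 25): λ = (3·23² + 22)/(2·25) ≡ 57/50. 50⁻¹ ≡ 33 (mod 97) since 50·33 = 1650 ≡ 1, so λ ≡ 57·33 ≡ 38.
  x = λ² - 23 - 23 = 1444 - 46 ≡ 40; y = λ·(23 - 40) - 25 ≡ 8. → (40, 8)
3B: (40, 8) + (23, 25). λ = (25 - 8)/(23 - 40) ≡ 17/80 mod 97. 80⁻¹ ≡ 57 (mod 97) since 80·57 = 4560 ≡ 1, so λ ≡ 96.
  x = λ² - 40 - 23 = 9216 - 63 ≡ 35; y = λ·(40 - 35) - 8 ≡ 84. → (35, 84)
3B = (35, 84).
Finally 2A + 3B:
(12, 56) + (35, 84). λ = (84 - 56)/(35 - 12) ≡ 28/23 mod 97. 23⁻¹ ≡ 38 (mod 97), so λ ≡ 94.
  x = λ² - 12 - 35 = 8836 - 47 ≡ 59; y = λ·(12 - 59) - 56 ≡ 85. → (59, 85)

(59, 85)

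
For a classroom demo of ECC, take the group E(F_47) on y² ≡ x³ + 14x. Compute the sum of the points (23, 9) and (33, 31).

(23, 9) + (33, 31). λ = (31 - 9)/(33 - 23) ≡ 22/10 mod 47. 10⁻¹ ≡ 33 (mod 47) since 10·33 = 330 ≡ 1, so λ ≡ 21.
  x = λ² - 23 - 33 = 441 - 56 ≡ 9; y = λ·(23 - 9) - 9 ≡ 3. → (9, 3)

(9, 3)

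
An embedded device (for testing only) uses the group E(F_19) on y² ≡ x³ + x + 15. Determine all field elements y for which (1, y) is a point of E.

x³ + 1x + 15 = 17 ≡ 17 (mod 19).
Square roots of 17 mod 19: 6 and 13 (since 6² = 36 ≡ 17).

6, 13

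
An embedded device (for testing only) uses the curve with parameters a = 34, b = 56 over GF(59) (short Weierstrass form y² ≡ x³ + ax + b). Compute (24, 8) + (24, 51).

The two points share x = 24 and their y-coordinates satisfy 8 + 51 ≡ 0 (mod 59), so they are inverses. Their sum is O.

O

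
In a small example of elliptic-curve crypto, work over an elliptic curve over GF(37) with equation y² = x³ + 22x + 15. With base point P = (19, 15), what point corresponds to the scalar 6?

Repeated addition: build up to 6P.
2P: tangent at (19, 15): λ = (3·19² + 22)/(2·15) ≡ 32/30. 30⁻¹ ≡ 21 (mod 37) since 30·21 = 630 ≡ 1, so λ ≡ 32·21 ≡ 6.
  x = λ² - 19 - 19 = 36 - 38 ≡ 35; y = λ·(19 - 35) - 15 ≡ 0. → (35, 0)
3P: (35, 0) + (19, 15). λ = (15 - 0)/(19 - 35) ≡ 15/21 mod 37. 21⁻¹ ≡ 30 (mod 37), so λ ≡ 6.
  x = λ² - 35 - 19 = 36 - 54 ≡ 19; y = λ·(35 - 19) - 0 ≡ 22. → (19, 22)
4P: (19, 22) + (19, 15): same x and y₁ ≡ -y₂, so the sum is ∞.
5P: ∞ + (19, 15) = (19, 15) (identity).
6P: tangent at (19, 15): λ = (3·19² + 22)/(2·15) ≡ 32/30. 30⁻¹ ≡ 21 (mod 37), so λ ≡ 32·21 ≡ 6.
  x = λ² - 19 - 19 = 36 - 38 ≡ 35; y = λ·(19 - 35) - 15 ≡ 0. → (35, 0)

(35, 0)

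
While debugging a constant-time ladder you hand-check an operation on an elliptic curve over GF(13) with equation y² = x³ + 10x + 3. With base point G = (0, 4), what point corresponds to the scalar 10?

(11, 1)

Double-and-add on 10 = (1010)₂. Start with G = (0, 4) for the leading 1-bit.
double: tangent at (0, 4): λ = (3·0² + 10)/(2·4) ≡ 10/8. 8⁻¹ ≡ 5 (mod 13) since 8·5 = 40 ≡ 1, so λ ≡ 10·5 ≡ 11.
  x = λ² - 0 - 0 = 121 - 0 ≡ 4; y = λ·(0 - 4) - 4 ≡ 4. → (4, 4)
double: tangent at (4, 4): λ = (3·4² + 10)/(2·4) ≡ 6/8. 8⁻¹ ≡ 5 (mod 13) since 8·5 = 40 ≡ 1, so λ ≡ 6·5 ≡ 4.
  x = λ² - 4 - 4 = 16 - 8 ≡ 8; y = λ·(4 - 8) - 4 ≡ 6. → (8, 6)
add G: (8, 6) + (0, 4). λ = (4 - 6)/(0 - 8) ≡ 11/5 mod 13. 5⁻¹ ≡ 8 (mod 13), so λ ≡ 10.
  x = λ² - 8 - 0 = 100 - 8 ≡ 1; y = λ·(8 - 1) - 6 ≡ 12. → (1, 12)
double: tangent at (1, 12): λ = (3·1² + 10)/(2·12) ≡ 0/11. 11⁻¹ ≡ 6 (mod 13), so λ ≡ 0·6 ≡ 0.
  x = λ² - 1 - 1 = 0 - 2 ≡ 11; y = λ·(1 - 11) - 12 ≡ 1. → (11, 1)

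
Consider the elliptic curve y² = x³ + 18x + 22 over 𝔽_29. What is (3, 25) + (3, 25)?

(27, 23)

tangent at (3, 25): λ = (3·3² + 18)/(2·25) ≡ 16/21. 21⁻¹ ≡ 18 (mod 29), so λ ≡ 16·18 ≡ 27.
  x = λ² - 3 - 3 = 729 - 6 ≡ 27; y = λ·(3 - 27) - 25 ≡ 23. → (27, 23)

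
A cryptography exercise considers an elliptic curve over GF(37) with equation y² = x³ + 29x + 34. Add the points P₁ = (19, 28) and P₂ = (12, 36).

(19, 28) + (12, 36). λ = (36 - 28)/(12 - 19) ≡ 8/30 mod 37. 30⁻¹ ≡ 21 (mod 37) since 30·21 = 630 ≡ 1, so λ ≡ 20.
  x = λ² - 19 - 12 = 400 - 31 ≡ 36; y = λ·(19 - 36) - 28 ≡ 2. → (36, 2)

(36, 2)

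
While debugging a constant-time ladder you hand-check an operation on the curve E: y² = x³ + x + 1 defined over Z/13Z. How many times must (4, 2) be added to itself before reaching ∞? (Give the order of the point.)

9

2P: tangent at (4, 2): λ = (3·4² + 1)/(2·2) ≡ 10/4. 4⁻¹ ≡ 10 (mod 13) since 4·10 = 40 ≡ 1, so λ ≡ 10·10 ≡ 9.
  x = λ² - 4 - 4 = 81 - 8 ≡ 8; y = λ·(4 - 8) - 2 ≡ 1. → (8, 1)
3P: (8, 1) + (4, 2). λ = (2 - 1)/(4 - 8) ≡ 1/9 mod 13. 9⁻¹ ≡ 3 (mod 13) since 9·3 = 27 ≡ 1, so λ ≡ 3.
  x = λ² - 8 - 4 = 9 - 12 ≡ 10; y = λ·(8 - 10) - 1 ≡ 6. → (10, 6)
4P: (10, 6) + (4, 2). λ = (2 - 6)/(4 - 10) ≡ 9/7 mod 13. 7⁻¹ ≡ 2 (mod 13), so λ ≡ 5.
  x = λ² - 10 - 4 = 25 - 14 ≡ 11; y = λ·(10 - 11) - 6 ≡ 2. → (11, 2)
5P: (11, 2) + (4, 2). λ = (2 - 2)/(4 - 11) ≡ 0/6 mod 13. 6⁻¹ ≡ 11 (mod 13), so λ ≡ 0.
  x = λ² - 11 - 4 = 0 - 15 ≡ 11; y = λ·(11 - 11) - 2 ≡ 11. → (11, 11)
6P: (11, 11) + (4, 2). λ = (2 - 11)/(4 - 11) ≡ 4/6 mod 13. 6⁻¹ ≡ 11 (mod 13), so λ ≡ 5.
  x = λ² - 11 - 4 = 25 - 15 ≡ 10; y = λ·(11 - 10) - 11 ≡ 7. → (10, 7)
7P: (10, 7) + (4, 2). λ = (2 - 7)/(4 - 10) ≡ 8/7 mod 13. 7⁻¹ ≡ 2 (mod 13) since 7·2 = 14 ≡ 1, so λ ≡ 3.
  x = λ² - 10 - 4 = 9 - 14 ≡ 8; y = λ·(10 - 8) - 7 ≡ 12. → (8, 12)
8P: (8, 12) + (4, 2). λ = (2 - 12)/(4 - 8) ≡ 3/9 mod 13. 9⁻¹ ≡ 3 (mod 13) since 9·3 = 27 ≡ 1, so λ ≡ 9.
  x = λ² - 8 - 4 = 81 - 12 ≡ 4; y = λ·(8 - 4) - 12 ≡ 11. → (4, 11)
9P: (4, 11) + (4, 2): same x and y₁ ≡ -y₂, so the sum is ∞.
9P = ∞, so the order is 9.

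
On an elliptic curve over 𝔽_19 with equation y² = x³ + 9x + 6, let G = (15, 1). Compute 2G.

tangent at (15, 1): λ = (3·15² + 9)/(2·1) ≡ 0/2. 2⁻¹ ≡ 10 (mod 19), so λ ≡ 0·10 ≡ 0.
  x = λ² - 15 - 15 = 0 - 30 ≡ 8; y = λ·(15 - 8) - 1 ≡ 18. → (8, 18)

(8, 18)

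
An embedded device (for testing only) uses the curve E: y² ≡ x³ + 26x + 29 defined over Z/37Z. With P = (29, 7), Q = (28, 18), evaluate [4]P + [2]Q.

(26, 22)

First 4P:
Repeated addition: build up to 4P.
2P: tangent at (29, 7): λ = (3·29² + 26)/(2·7) ≡ 33/14. 14⁻¹ ≡ 8 (mod 37), so λ ≡ 33·8 ≡ 5.
  x = λ² - 29 - 29 = 25 - 58 ≡ 4; y = λ·(29 - 4) - 7 ≡ 7. → (4, 7)
3P: (4, 7) + (29, 7). λ = (7 - 7)/(29 - 4) ≡ 0/25 mod 37. 25⁻¹ ≡ 3 (mod 37), so λ ≡ 0.
  x = λ² - 4 - 29 = 0 - 33 ≡ 4; y = λ·(4 - 4) - 7 ≡ 30. → (4, 30)
4P: (4, 30) + (29, 7). λ = (7 - 30)/(29 - 4) ≡ 14/25 mod 37. 25⁻¹ ≡ 3 (mod 37), so λ ≡ 5.
  x = λ² - 4 - 29 = 25 - 33 ≡ 29; y = λ·(4 - 29) - 30 ≡ 30. → (29, 30)
4P = (29, 30).
Next 2Q:
Repeated addition: build up to 2Q.
2Q: tangent at (28, 18): λ = (3·28² + 26)/(2·18) ≡ 10/36. 36⁻¹ ≡ 36 (mod 37) since 36·36 = 1296 ≡ 1, so λ ≡ 10·36 ≡ 27.
  x = λ² - 28 - 28 = 729 - 56 ≡ 7; y = λ·(28 - 7) - 18 ≡ 31. → (7, 31)
2Q = (7, 31).
Finally 4P + 2Q:
(29, 30) + (7, 31). λ = (31 - 30)/(7 - 29) ≡ 1/15 mod 37. 15⁻¹ ≡ 5 (mod 37), so λ ≡ 5.
  x = λ² - 29 - 7 = 25 - 36 ≡ 26; y = λ·(29 - 26) - 30 ≡ 22. → (26, 22)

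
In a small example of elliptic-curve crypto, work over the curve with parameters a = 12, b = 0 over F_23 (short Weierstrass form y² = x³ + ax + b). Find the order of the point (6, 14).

2P: tangent at (6, 14): λ = (3·6² + 12)/(2·14) ≡ 5/5. 5⁻¹ ≡ 14 (mod 23), so λ ≡ 5·14 ≡ 1.
  x = λ² - 6 - 6 = 1 - 12 ≡ 12; y = λ·(6 - 12) - 14 ≡ 3. → (12, 3)
3P: (12, 3) + (6, 14). λ = (14 - 3)/(6 - 12) ≡ 11/17 mod 23. 17⁻¹ ≡ 19 (mod 23), so λ ≡ 2.
  x = λ² - 12 - 6 = 4 - 18 ≡ 9; y = λ·(12 - 9) - 3 ≡ 3. → (9, 3)
4P: (9, 3) + (6, 14). λ = (14 - 3)/(6 - 9) ≡ 11/20 mod 23. 20⁻¹ ≡ 15 (mod 23) since 20·15 = 300 ≡ 1, so λ ≡ 4.
  x = λ² - 9 - 6 = 16 - 15 ≡ 1; y = λ·(9 - 1) - 3 ≡ 6. → (1, 6)
5P: (1, 6) + (6, 14). λ = (14 - 6)/(6 - 1) ≡ 8/5 mod 23. 5⁻¹ ≡ 14 (mod 23), so λ ≡ 20.
  x = λ² - 1 - 6 = 400 - 7 ≡ 2; y = λ·(1 - 2) - 6 ≡ 20. → (2, 20)
6P: (2, 20) + (6, 14). λ = (14 - 20)/(6 - 2) ≡ 17/4 mod 23. 4⁻¹ ≡ 6 (mod 23), so λ ≡ 10.
  x = λ² - 2 - 6 = 100 - 8 ≡ 0; y = λ·(2 - 0) - 20 ≡ 0. → (0, 0)
7P: (0, 0) + (6, 14). λ = (14 - 0)/(6 - 0) ≡ 14/6 mod 23. 6⁻¹ ≡ 4 (mod 23) since 6·4 = 24 ≡ 1, so λ ≡ 10.
  x = λ² - 0 - 6 = 100 - 6 ≡ 2; y = λ·(0 - 2) - 0 ≡ 3. → (2, 3)
8P: (2, 3) + (6, 14). λ = (14 - 3)/(6 - 2) ≡ 11/4 mod 23. 4⁻¹ ≡ 6 (mod 23) since 4·6 = 24 ≡ 1, so λ ≡ 20.
  x = λ² - 2 - 6 = 400 - 8 ≡ 1; y = λ·(2 - 1) - 3 ≡ 17. → (1, 17)
9P: (1, 17) + (6, 14). λ = (14 - 17)/(6 - 1) ≡ 20/5 mod 23. 5⁻¹ ≡ 14 (mod 23) since 5·14 = 70 ≡ 1, so λ ≡ 4.
  x = λ² - 1 - 6 = 16 - 7 ≡ 9; y = λ·(1 - 9) - 17 ≡ 20. → (9, 20)
10P: (9, 20) + (6, 14). λ = (14 - 20)/(6 - 9) ≡ 17/20 mod 23. 20⁻¹ ≡ 15 (mod 23) since 20·15 = 300 ≡ 1, so λ ≡ 2.
  x = λ² - 9 - 6 = 4 - 15 ≡ 12; y = λ·(9 - 12) - 20 ≡ 20. → (12, 20)
11P: (12, 20) + (6, 14). λ = (14 - 20)/(6 - 12) ≡ 17/17 mod 23. 17⁻¹ ≡ 19 (mod 23), so λ ≡ 1.
  x = λ² - 12 - 6 = 1 - 18 ≡ 6; y = λ·(12 - 6) - 20 ≡ 9. → (6, 9)
12P: (6, 9) + (6, 14): same x and y₁ ≡ -y₂, so the sum is O.
12P = O, so the order is 12.

12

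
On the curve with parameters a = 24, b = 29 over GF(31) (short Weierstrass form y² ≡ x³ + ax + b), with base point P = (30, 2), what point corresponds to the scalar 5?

(17, 24)

Double-and-add on 5 = (101)₂. Start with P = (30, 2) for the leading 1-bit.
double: tangent at (30, 2): λ = (3·30² + 24)/(2·2) ≡ 27/4. 4⁻¹ ≡ 8 (mod 31), so λ ≡ 27·8 ≡ 30.
  x = λ² - 30 - 30 = 900 - 60 ≡ 3; y = λ·(30 - 3) - 2 ≡ 2. → (3, 2)
double: tangent at (3, 2): λ = (3·3² + 24)/(2·2) ≡ 20/4. 4⁻¹ ≡ 8 (mod 31), so λ ≡ 20·8 ≡ 5.
  x = λ² - 3 - 3 = 25 - 6 ≡ 19; y = λ·(3 - 19) - 2 ≡ 11. → (19, 11)
add P: (19, 11) + (30, 2). λ = (2 - 11)/(30 - 19) ≡ 22/11 mod 31. 11⁻¹ ≡ 17 (mod 31), so λ ≡ 2.
  x = λ² - 19 - 30 = 4 - 49 ≡ 17; y = λ·(19 - 17) - 11 ≡ 24. → (17, 24)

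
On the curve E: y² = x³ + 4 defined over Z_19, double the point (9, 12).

(10, 4)

tangent at (9, 12): λ = (3·9² + 0)/(2·12) ≡ 15/5. 5⁻¹ ≡ 4 (mod 19) since 5·4 = 20 ≡ 1, so λ ≡ 15·4 ≡ 3.
  x = λ² - 9 - 9 = 9 - 18 ≡ 10; y = λ·(9 - 10) - 12 ≡ 4. → (10, 4)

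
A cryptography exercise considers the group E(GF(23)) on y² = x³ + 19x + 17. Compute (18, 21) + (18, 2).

O

The two points share x = 18 and their y-coordinates satisfy 21 + 2 ≡ 0 (mod 23), so they are inverses. Their sum is O.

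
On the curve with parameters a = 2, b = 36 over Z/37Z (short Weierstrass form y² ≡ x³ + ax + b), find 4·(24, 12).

Write G = (24, 12).
Repeated addition: build up to 4G.
2G: tangent at (24, 12): λ = (3·24² + 2)/(2·12) ≡ 28/24. 24⁻¹ ≡ 17 (mod 37) since 24·17 = 408 ≡ 1, so λ ≡ 28·17 ≡ 32.
  x = λ² - 24 - 24 = 1024 - 48 ≡ 14; y = λ·(24 - 14) - 12 ≡ 12. → (14, 12)
3G: (14, 12) + (24, 12). λ = (12 - 12)/(24 - 14) ≡ 0/10 mod 37. 10⁻¹ ≡ 26 (mod 37), so λ ≡ 0.
  x = λ² - 14 - 24 = 0 - 38 ≡ 36; y = λ·(14 - 36) - 12 ≡ 25. → (36, 25)
4G: (36, 25) + (24, 12). λ = (12 - 25)/(24 - 36) ≡ 24/25 mod 37. 25⁻¹ ≡ 3 (mod 37), so λ ≡ 35.
  x = λ² - 36 - 24 = 1225 - 60 ≡ 18; y = λ·(36 - 18) - 25 ≡ 13. → (18, 13)

(18, 13)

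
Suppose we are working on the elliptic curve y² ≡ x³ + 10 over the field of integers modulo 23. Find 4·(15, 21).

Write Q = (15, 21).
Double-and-add on 4 = (100)₂. Start with Q = (15, 21) for the leading 1-bit.
double: tangent at (15, 21): λ = (3·15² + 0)/(2·21) ≡ 8/19. 19⁻¹ ≡ 17 (mod 23), so λ ≡ 8·17 ≡ 21.
  x = λ² - 15 - 15 = 441 - 30 ≡ 20; y = λ·(15 - 20) - 21 ≡ 12. → (20, 12)
double: tangent at (20, 12): λ = (3·20² + 0)/(2·12) ≡ 4/1. 1⁻¹ ≡ 1 (mod 23), so λ ≡ 4·1 ≡ 4.
  x = λ² - 20 - 20 = 16 - 40 ≡ 22; y = λ·(20 - 22) - 12 ≡ 3. → (22, 3)

(22, 3)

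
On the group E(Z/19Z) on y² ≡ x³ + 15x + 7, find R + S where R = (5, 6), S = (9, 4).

(10, 6)

(5, 6) + (9, 4). λ = (4 - 6)/(9 - 5) ≡ 17/4 mod 19. 4⁻¹ ≡ 5 (mod 19) since 4·5 = 20 ≡ 1, so λ ≡ 9.
  x = λ² - 5 - 9 = 81 - 14 ≡ 10; y = λ·(5 - 10) - 6 ≡ 6. → (10, 6)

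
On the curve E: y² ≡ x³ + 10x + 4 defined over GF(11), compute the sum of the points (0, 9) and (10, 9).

(1, 2)

(0, 9) + (10, 9). λ = (9 - 9)/(10 - 0) ≡ 0/10 mod 11. 10⁻¹ ≡ 10 (mod 11), so λ ≡ 0.
  x = λ² - 0 - 10 = 0 - 10 ≡ 1; y = λ·(0 - 1) - 9 ≡ 2. → (1, 2)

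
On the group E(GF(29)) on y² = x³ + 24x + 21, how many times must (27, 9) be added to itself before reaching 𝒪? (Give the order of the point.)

4

2P: tangent at (27, 9): λ = (3·27² + 24)/(2·9) ≡ 7/18. 18⁻¹ ≡ 21 (mod 29), so λ ≡ 7·21 ≡ 2.
  x = λ² - 27 - 27 = 4 - 54 ≡ 8; y = λ·(27 - 8) - 9 ≡ 0. → (8, 0)
3P: (8, 0) + (27, 9). λ = (9 - 0)/(27 - 8) ≡ 9/19 mod 29. 19⁻¹ ≡ 26 (mod 29) since 19·26 = 494 ≡ 1, so λ ≡ 2.
  x = λ² - 8 - 27 = 4 - 35 ≡ 27; y = λ·(8 - 27) - 0 ≡ 20. → (27, 20)
4P: (27, 20) + (27, 9): same x and y₁ ≡ -y₂, so the sum is 𝒪.
4P = 𝒪, so the order is 4.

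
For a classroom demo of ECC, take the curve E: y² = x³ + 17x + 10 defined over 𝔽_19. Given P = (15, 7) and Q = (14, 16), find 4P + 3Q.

First 4P:
Repeated addition: build up to 4P.
2P: tangent at (15, 7): λ = (3·15² + 17)/(2·7) ≡ 8/14. 14⁻¹ ≡ 15 (mod 19), so λ ≡ 8·15 ≡ 6.
  x = λ² - 15 - 15 = 36 - 30 ≡ 6; y = λ·(15 - 6) - 7 ≡ 9. → (6, 9)
3P: (6, 9) + (15, 7). λ = (7 - 9)/(15 - 6) ≡ 17/9 mod 19. 9⁻¹ ≡ 17 (mod 19) since 9·17 = 153 ≡ 1, so λ ≡ 4.
  x = λ² - 6 - 15 = 16 - 21 ≡ 14; y = λ·(6 - 14) - 9 ≡ 16. → (14, 16)
4P: (14, 16) + (15, 7). λ = (7 - 16)/(15 - 14) ≡ 10/1 mod 19. 1⁻¹ ≡ 1 (mod 19) since 1·1 = 1 ≡ 1, so λ ≡ 10.
  x = λ² - 14 - 15 = 100 - 29 ≡ 14; y = λ·(14 - 14) - 16 ≡ 3. → (14, 3)
4P = (14, 3).
Next 3Q:
Repeated addition: build up to 3Q.
2Q: tangent at (14, 16): λ = (3·14² + 17)/(2·16) ≡ 16/13. 13⁻¹ ≡ 3 (mod 19) since 13·3 = 39 ≡ 1, so λ ≡ 16·3 ≡ 10.
  x = λ² - 14 - 14 = 100 - 28 ≡ 15; y = λ·(14 - 15) - 16 ≡ 12. → (15, 12)
3Q: (15, 12) + (14, 16). λ = (16 - 12)/(14 - 15) ≡ 4/18 mod 19. 18⁻¹ ≡ 18 (mod 19), so λ ≡ 15.
  x = λ² - 15 - 14 = 225 - 29 ≡ 6; y = λ·(15 - 6) - 12 ≡ 9. → (6, 9)
3Q = (6, 9).
Finally 4P + 3Q:
(14, 3) + (6, 9). λ = (9 - 3)/(6 - 14) ≡ 6/11 mod 19. 11⁻¹ ≡ 7 (mod 19), so λ ≡ 4.
  x = λ² - 14 - 6 = 16 - 20 ≡ 15; y = λ·(14 - 15) - 3 ≡ 12. → (15, 12)

(15, 12)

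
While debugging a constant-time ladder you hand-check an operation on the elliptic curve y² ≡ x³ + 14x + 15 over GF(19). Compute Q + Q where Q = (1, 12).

(5, 1)

tangent at (1, 12): λ = (3·1² + 14)/(2·12) ≡ 17/5. 5⁻¹ ≡ 4 (mod 19), so λ ≡ 17·4 ≡ 11.
  x = λ² - 1 - 1 = 121 - 2 ≡ 5; y = λ·(1 - 5) - 12 ≡ 1. → (5, 1)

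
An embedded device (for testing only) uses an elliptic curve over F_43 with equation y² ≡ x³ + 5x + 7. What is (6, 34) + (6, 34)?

tangent at (6, 34): λ = (3·6² + 5)/(2·34) ≡ 27/25. 25⁻¹ ≡ 31 (mod 43), so λ ≡ 27·31 ≡ 20.
  x = λ² - 6 - 6 = 400 - 12 ≡ 1; y = λ·(6 - 1) - 34 ≡ 23. → (1, 23)

(1, 23)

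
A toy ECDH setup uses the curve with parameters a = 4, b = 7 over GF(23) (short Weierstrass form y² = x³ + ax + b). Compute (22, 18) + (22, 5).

O

The two points share x = 22 and their y-coordinates satisfy 18 + 5 ≡ 0 (mod 23), so they are inverses. Their sum is O.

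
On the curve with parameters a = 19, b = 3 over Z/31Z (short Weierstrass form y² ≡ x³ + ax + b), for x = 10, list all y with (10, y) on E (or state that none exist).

x³ + 19x + 3 = 1193 ≡ 15 (mod 31).
15 is a non-residue mod 31; no y exists.

none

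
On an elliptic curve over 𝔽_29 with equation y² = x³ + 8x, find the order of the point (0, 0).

2P: (0, 0) + (0, 0): same x and y₁ ≡ -y₂, so the sum is O.
2P = O, so the order is 2.

2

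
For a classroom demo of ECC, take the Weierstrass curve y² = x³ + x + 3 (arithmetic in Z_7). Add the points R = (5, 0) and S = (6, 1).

(5, 0) + (6, 1). λ = (1 - 0)/(6 - 5) ≡ 1/1 mod 7. 1⁻¹ ≡ 1 (mod 7), so λ ≡ 1.
  x = λ² - 5 - 6 = 1 - 11 ≡ 4; y = λ·(5 - 4) - 0 ≡ 1. → (4, 1)

(4, 1)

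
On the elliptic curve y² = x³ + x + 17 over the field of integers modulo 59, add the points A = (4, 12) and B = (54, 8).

(4, 12) + (54, 8). λ = (8 - 12)/(54 - 4) ≡ 55/50 mod 59. 50⁻¹ ≡ 13 (mod 59), so λ ≡ 7.
  x = λ² - 4 - 54 = 49 - 58 ≡ 50; y = λ·(4 - 50) - 12 ≡ 20. → (50, 20)

(50, 20)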